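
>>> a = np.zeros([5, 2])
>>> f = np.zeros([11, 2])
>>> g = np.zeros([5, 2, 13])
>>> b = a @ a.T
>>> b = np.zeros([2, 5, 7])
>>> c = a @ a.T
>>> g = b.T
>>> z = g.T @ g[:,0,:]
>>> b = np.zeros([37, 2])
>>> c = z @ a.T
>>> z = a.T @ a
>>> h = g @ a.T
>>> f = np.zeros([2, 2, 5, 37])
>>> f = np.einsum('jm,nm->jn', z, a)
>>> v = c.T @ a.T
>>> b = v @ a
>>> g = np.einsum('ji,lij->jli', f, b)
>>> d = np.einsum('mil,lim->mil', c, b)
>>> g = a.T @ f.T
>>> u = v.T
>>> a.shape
(5, 2)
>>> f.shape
(2, 5)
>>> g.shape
(2, 2)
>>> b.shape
(5, 5, 2)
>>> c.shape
(2, 5, 5)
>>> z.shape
(2, 2)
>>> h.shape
(7, 5, 5)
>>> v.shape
(5, 5, 5)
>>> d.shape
(2, 5, 5)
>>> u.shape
(5, 5, 5)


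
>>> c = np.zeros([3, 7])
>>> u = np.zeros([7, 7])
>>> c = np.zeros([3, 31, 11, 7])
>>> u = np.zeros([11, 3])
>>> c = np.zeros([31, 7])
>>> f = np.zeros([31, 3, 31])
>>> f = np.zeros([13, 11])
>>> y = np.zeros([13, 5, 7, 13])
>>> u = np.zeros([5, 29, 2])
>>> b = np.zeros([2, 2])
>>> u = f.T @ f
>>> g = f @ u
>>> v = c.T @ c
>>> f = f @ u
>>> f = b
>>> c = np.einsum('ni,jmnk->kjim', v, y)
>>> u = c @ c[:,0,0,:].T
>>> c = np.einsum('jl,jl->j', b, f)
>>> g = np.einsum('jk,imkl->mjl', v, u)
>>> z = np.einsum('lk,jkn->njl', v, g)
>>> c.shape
(2,)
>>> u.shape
(13, 13, 7, 13)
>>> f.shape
(2, 2)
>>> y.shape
(13, 5, 7, 13)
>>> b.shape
(2, 2)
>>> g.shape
(13, 7, 13)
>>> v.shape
(7, 7)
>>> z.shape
(13, 13, 7)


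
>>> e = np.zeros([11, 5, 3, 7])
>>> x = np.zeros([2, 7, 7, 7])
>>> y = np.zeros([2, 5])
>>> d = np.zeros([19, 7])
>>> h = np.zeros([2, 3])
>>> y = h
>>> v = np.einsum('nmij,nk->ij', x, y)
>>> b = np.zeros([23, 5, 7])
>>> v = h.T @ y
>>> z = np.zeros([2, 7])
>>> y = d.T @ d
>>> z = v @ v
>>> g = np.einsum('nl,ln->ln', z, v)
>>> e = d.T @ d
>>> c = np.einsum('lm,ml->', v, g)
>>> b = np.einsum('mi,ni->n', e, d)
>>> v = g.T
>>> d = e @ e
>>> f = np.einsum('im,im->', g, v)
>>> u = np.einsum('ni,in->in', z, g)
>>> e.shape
(7, 7)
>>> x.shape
(2, 7, 7, 7)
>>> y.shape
(7, 7)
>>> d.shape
(7, 7)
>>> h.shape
(2, 3)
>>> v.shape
(3, 3)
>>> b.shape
(19,)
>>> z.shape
(3, 3)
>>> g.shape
(3, 3)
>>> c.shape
()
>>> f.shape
()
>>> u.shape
(3, 3)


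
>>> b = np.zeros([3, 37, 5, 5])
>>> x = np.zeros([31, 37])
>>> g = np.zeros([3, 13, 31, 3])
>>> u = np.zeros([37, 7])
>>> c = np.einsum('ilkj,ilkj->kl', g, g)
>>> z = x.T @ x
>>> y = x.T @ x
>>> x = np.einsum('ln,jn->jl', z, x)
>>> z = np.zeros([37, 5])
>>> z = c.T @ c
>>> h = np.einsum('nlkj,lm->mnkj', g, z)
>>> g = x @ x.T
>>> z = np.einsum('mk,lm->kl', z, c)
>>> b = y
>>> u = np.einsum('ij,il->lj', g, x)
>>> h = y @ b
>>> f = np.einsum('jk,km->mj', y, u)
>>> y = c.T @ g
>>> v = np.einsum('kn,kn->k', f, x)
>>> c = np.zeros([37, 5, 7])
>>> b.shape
(37, 37)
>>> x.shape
(31, 37)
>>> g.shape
(31, 31)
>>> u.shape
(37, 31)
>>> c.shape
(37, 5, 7)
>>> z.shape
(13, 31)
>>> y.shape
(13, 31)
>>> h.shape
(37, 37)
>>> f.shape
(31, 37)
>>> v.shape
(31,)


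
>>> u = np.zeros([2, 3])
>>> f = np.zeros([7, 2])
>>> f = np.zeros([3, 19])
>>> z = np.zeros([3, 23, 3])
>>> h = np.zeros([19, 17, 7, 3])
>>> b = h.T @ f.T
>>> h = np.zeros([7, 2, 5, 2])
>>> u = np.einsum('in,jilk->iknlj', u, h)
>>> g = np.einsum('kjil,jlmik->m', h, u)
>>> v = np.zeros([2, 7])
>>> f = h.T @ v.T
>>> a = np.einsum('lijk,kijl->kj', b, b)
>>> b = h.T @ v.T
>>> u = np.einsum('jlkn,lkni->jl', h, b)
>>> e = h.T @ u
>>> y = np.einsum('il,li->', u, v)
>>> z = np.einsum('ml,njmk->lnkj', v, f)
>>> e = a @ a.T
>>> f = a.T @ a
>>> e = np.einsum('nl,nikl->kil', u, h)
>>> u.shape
(7, 2)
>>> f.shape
(17, 17)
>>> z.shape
(7, 2, 2, 5)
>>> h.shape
(7, 2, 5, 2)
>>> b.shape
(2, 5, 2, 2)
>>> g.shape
(3,)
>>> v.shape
(2, 7)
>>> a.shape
(3, 17)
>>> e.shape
(5, 2, 2)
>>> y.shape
()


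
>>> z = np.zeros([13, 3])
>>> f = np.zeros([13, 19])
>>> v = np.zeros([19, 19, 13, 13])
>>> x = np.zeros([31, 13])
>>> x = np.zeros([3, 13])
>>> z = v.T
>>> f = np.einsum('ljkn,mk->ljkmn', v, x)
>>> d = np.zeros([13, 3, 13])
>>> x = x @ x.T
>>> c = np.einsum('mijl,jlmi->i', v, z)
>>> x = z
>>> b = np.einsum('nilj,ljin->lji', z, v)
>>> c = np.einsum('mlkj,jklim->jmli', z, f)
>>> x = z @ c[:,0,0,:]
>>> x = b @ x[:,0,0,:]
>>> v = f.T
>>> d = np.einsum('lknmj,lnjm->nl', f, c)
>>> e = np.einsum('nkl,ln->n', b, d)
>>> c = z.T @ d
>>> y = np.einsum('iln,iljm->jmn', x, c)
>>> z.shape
(13, 13, 19, 19)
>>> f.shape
(19, 19, 13, 3, 13)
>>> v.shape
(13, 3, 13, 19, 19)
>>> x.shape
(19, 19, 3)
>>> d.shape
(13, 19)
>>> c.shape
(19, 19, 13, 19)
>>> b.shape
(19, 19, 13)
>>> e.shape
(19,)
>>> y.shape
(13, 19, 3)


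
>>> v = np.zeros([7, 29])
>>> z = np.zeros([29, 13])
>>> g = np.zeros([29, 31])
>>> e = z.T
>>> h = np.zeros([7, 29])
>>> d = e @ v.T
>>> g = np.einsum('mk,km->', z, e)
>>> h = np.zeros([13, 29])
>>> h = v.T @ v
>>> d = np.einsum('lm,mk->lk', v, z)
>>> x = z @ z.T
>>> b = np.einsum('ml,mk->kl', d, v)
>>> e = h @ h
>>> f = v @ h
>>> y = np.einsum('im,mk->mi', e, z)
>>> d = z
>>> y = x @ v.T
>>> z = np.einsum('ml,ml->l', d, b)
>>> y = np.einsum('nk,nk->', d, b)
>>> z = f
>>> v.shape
(7, 29)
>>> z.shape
(7, 29)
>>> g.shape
()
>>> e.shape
(29, 29)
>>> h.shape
(29, 29)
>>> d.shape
(29, 13)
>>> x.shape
(29, 29)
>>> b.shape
(29, 13)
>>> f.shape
(7, 29)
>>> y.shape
()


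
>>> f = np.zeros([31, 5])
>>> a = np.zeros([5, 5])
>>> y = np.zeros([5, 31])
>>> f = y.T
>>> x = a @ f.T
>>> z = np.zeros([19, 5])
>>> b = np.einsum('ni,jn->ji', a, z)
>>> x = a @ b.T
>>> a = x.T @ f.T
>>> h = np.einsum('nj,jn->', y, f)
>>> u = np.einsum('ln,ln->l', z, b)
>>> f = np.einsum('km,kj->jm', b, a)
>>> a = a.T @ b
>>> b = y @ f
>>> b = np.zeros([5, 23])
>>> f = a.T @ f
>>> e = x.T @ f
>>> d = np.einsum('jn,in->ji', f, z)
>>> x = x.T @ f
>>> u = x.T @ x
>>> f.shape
(5, 5)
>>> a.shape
(31, 5)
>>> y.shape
(5, 31)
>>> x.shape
(19, 5)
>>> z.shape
(19, 5)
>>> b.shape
(5, 23)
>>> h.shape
()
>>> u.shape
(5, 5)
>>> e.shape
(19, 5)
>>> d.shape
(5, 19)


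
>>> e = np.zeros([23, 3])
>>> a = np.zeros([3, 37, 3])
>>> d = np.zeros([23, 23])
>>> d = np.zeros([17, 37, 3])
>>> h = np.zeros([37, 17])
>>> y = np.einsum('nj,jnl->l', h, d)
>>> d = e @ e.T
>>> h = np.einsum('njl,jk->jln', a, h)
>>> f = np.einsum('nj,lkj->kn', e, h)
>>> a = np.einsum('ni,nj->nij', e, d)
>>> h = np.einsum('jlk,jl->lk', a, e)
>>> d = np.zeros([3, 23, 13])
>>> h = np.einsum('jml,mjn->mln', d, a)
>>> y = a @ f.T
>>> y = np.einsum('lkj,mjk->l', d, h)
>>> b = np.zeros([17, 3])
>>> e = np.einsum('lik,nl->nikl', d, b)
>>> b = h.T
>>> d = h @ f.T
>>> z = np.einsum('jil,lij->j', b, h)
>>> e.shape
(17, 23, 13, 3)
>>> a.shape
(23, 3, 23)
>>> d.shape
(23, 13, 3)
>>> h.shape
(23, 13, 23)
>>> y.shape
(3,)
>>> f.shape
(3, 23)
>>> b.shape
(23, 13, 23)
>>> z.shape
(23,)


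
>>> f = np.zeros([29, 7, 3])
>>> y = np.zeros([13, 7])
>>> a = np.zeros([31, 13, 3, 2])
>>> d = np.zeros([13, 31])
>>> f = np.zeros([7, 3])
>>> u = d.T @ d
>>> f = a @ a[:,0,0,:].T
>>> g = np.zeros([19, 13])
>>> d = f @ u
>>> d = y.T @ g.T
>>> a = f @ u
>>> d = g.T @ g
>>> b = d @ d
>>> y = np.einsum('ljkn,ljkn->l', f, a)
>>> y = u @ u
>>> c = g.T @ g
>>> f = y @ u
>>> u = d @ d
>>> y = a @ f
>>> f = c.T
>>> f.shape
(13, 13)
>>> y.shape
(31, 13, 3, 31)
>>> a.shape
(31, 13, 3, 31)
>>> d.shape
(13, 13)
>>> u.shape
(13, 13)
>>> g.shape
(19, 13)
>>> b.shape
(13, 13)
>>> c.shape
(13, 13)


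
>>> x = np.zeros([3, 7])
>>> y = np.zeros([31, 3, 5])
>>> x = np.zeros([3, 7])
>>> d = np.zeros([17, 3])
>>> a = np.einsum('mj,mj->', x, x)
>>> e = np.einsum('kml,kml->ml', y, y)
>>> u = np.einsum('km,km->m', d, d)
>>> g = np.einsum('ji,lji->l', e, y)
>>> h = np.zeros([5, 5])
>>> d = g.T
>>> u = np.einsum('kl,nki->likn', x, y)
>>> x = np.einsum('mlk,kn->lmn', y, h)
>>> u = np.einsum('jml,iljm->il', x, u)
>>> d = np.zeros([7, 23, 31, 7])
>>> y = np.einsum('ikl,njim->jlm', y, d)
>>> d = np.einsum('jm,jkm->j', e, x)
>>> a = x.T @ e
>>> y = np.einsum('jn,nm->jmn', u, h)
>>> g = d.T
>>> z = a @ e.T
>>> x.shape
(3, 31, 5)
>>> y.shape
(7, 5, 5)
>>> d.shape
(3,)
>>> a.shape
(5, 31, 5)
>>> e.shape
(3, 5)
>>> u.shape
(7, 5)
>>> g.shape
(3,)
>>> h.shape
(5, 5)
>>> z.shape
(5, 31, 3)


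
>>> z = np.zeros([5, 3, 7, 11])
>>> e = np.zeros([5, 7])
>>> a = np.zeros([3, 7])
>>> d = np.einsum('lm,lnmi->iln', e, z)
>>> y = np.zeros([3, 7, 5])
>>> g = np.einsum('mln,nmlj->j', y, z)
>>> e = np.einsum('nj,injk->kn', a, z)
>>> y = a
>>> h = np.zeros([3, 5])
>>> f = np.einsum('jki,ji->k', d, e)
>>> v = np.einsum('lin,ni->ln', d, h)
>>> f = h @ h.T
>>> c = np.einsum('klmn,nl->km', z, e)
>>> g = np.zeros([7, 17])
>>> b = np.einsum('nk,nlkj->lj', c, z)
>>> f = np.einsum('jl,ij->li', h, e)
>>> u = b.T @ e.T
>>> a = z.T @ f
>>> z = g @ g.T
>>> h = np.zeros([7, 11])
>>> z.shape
(7, 7)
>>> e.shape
(11, 3)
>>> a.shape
(11, 7, 3, 11)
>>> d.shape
(11, 5, 3)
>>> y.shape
(3, 7)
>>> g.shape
(7, 17)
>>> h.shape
(7, 11)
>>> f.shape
(5, 11)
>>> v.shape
(11, 3)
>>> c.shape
(5, 7)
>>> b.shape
(3, 11)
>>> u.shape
(11, 11)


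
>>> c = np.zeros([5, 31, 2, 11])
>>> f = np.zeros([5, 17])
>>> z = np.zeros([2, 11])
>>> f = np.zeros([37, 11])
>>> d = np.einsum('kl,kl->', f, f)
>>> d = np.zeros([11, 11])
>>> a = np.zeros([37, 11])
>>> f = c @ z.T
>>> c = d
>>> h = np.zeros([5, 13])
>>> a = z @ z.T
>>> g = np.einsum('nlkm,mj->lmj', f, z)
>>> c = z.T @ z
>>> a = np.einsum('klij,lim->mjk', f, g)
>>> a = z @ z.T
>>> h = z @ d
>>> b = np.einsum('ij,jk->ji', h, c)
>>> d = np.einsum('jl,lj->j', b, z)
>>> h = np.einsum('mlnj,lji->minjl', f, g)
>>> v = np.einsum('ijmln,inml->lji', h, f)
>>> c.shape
(11, 11)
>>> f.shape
(5, 31, 2, 2)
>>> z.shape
(2, 11)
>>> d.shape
(11,)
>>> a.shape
(2, 2)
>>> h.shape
(5, 11, 2, 2, 31)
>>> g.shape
(31, 2, 11)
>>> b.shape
(11, 2)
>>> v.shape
(2, 11, 5)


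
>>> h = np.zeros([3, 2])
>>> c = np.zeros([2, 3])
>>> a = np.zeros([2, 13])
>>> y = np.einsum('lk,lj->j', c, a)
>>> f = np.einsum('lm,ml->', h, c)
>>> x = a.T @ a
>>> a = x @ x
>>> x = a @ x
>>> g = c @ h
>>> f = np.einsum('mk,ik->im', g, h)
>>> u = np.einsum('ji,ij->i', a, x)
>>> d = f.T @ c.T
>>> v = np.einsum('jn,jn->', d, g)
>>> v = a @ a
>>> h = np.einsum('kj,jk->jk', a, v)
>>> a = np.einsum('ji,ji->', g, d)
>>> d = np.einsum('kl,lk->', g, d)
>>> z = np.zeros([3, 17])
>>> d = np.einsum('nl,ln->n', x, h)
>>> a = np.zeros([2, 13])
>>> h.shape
(13, 13)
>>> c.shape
(2, 3)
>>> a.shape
(2, 13)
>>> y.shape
(13,)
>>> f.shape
(3, 2)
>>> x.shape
(13, 13)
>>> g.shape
(2, 2)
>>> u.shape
(13,)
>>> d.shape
(13,)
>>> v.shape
(13, 13)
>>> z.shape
(3, 17)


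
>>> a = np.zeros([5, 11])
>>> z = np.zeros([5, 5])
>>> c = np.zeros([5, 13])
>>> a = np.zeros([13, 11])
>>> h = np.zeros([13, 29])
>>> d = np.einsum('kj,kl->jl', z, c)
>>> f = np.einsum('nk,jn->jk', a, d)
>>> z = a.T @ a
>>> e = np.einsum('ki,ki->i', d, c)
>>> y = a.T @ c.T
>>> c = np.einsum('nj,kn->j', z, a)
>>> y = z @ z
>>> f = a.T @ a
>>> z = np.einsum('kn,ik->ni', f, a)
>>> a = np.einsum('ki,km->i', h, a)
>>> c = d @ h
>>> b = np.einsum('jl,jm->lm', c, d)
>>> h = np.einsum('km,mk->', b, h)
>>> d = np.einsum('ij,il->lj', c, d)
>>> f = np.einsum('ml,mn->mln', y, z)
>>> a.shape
(29,)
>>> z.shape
(11, 13)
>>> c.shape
(5, 29)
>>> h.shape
()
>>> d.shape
(13, 29)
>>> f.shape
(11, 11, 13)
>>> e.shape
(13,)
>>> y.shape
(11, 11)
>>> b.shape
(29, 13)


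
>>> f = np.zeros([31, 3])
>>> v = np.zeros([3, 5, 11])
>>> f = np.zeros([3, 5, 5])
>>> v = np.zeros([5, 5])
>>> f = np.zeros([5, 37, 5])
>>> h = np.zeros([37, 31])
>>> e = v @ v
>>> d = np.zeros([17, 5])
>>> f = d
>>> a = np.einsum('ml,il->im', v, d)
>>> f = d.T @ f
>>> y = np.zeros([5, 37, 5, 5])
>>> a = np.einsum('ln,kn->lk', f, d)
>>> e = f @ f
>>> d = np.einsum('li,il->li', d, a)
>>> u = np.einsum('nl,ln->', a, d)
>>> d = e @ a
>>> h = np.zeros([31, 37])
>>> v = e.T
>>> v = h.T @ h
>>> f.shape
(5, 5)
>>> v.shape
(37, 37)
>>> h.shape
(31, 37)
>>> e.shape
(5, 5)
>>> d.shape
(5, 17)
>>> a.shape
(5, 17)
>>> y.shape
(5, 37, 5, 5)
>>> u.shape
()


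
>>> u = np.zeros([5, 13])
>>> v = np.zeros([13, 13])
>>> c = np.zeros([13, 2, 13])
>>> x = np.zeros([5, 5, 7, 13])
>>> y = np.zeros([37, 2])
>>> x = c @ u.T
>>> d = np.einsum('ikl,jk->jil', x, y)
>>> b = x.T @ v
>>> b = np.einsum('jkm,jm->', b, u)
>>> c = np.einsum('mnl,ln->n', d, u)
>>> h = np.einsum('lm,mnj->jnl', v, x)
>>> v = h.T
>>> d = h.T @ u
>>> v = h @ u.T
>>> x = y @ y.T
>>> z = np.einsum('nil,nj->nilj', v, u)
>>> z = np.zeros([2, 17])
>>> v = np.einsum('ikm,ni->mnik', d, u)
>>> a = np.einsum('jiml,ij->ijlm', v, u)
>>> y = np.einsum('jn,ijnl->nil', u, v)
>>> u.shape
(5, 13)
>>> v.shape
(13, 5, 13, 2)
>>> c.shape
(13,)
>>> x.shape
(37, 37)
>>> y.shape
(13, 13, 2)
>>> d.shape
(13, 2, 13)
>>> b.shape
()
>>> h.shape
(5, 2, 13)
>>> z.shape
(2, 17)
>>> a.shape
(5, 13, 2, 13)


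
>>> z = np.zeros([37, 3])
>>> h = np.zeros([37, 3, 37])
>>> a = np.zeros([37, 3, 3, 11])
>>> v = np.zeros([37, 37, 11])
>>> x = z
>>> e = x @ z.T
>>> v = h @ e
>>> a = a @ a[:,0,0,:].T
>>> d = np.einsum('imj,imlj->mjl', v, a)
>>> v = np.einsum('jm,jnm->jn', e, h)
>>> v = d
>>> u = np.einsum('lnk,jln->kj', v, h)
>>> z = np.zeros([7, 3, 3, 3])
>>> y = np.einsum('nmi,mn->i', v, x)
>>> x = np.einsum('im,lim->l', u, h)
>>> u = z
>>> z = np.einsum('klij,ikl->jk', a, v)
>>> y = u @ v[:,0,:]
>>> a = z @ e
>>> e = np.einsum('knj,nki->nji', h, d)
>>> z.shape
(37, 37)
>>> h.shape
(37, 3, 37)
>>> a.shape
(37, 37)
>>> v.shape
(3, 37, 3)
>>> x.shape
(37,)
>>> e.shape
(3, 37, 3)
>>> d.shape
(3, 37, 3)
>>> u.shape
(7, 3, 3, 3)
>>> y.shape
(7, 3, 3, 3)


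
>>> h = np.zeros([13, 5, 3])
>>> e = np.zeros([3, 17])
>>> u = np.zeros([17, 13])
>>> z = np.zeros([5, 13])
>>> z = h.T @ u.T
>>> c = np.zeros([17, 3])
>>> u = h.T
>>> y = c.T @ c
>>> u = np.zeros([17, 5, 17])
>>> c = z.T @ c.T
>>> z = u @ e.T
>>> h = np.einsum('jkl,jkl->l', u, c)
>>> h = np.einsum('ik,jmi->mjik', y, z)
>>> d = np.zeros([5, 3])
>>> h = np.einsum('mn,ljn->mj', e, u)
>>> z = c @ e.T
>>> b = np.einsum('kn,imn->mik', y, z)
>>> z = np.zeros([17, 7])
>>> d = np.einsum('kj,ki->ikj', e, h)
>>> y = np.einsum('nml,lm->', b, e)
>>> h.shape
(3, 5)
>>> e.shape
(3, 17)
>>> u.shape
(17, 5, 17)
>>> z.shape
(17, 7)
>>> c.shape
(17, 5, 17)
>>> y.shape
()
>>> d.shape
(5, 3, 17)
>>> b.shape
(5, 17, 3)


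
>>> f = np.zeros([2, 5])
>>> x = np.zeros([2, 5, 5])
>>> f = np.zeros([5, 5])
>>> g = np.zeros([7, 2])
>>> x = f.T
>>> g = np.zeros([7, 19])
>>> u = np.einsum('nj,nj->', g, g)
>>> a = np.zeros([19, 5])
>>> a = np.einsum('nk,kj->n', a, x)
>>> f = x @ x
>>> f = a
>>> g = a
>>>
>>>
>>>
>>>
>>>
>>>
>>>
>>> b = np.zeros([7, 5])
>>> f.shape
(19,)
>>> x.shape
(5, 5)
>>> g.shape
(19,)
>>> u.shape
()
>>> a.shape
(19,)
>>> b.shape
(7, 5)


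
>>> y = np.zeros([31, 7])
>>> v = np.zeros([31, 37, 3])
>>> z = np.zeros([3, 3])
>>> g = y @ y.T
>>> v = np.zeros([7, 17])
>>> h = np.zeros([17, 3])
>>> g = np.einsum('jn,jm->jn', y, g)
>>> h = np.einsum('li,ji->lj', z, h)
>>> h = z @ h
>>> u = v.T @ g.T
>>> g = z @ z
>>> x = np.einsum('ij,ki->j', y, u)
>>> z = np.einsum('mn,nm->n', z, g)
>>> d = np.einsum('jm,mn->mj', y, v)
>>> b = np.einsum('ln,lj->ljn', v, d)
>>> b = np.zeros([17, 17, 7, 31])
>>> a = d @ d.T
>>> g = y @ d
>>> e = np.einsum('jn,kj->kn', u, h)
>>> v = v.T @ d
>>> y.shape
(31, 7)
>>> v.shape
(17, 31)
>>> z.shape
(3,)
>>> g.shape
(31, 31)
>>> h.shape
(3, 17)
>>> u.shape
(17, 31)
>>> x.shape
(7,)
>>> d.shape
(7, 31)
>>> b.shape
(17, 17, 7, 31)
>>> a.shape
(7, 7)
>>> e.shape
(3, 31)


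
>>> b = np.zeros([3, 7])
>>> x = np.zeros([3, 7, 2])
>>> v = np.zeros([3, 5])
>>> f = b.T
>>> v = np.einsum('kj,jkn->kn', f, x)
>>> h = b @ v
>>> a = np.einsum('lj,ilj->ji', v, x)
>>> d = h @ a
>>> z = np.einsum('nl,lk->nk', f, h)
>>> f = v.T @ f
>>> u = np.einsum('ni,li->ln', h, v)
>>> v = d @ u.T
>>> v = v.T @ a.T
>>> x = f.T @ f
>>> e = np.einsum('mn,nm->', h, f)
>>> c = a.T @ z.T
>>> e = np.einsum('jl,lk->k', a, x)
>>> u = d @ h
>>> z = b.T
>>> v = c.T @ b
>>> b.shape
(3, 7)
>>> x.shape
(3, 3)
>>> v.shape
(7, 7)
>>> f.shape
(2, 3)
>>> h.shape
(3, 2)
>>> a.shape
(2, 3)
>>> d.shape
(3, 3)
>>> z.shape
(7, 3)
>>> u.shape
(3, 2)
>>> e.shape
(3,)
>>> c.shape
(3, 7)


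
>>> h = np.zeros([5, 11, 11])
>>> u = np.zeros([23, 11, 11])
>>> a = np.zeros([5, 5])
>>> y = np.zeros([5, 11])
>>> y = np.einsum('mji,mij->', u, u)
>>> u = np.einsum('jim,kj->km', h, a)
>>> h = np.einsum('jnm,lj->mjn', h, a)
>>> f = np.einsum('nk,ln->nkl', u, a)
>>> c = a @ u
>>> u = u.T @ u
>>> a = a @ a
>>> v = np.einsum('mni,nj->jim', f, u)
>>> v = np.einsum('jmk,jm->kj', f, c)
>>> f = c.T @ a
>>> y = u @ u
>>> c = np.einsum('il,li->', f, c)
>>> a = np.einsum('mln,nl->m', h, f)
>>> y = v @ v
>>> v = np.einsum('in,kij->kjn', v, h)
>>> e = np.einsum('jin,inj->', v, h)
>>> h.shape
(11, 5, 11)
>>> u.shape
(11, 11)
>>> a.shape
(11,)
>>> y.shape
(5, 5)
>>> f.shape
(11, 5)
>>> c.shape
()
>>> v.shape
(11, 11, 5)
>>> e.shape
()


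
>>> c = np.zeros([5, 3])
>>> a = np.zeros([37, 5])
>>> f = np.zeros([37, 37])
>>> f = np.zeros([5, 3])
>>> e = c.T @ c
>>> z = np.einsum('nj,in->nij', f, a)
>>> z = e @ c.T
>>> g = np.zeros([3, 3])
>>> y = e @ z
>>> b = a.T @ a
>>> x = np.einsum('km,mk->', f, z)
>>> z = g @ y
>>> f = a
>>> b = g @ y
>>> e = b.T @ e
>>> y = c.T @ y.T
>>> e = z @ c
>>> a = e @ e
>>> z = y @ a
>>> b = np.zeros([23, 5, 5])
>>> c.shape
(5, 3)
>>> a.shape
(3, 3)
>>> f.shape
(37, 5)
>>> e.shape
(3, 3)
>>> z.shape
(3, 3)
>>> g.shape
(3, 3)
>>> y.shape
(3, 3)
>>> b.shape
(23, 5, 5)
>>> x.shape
()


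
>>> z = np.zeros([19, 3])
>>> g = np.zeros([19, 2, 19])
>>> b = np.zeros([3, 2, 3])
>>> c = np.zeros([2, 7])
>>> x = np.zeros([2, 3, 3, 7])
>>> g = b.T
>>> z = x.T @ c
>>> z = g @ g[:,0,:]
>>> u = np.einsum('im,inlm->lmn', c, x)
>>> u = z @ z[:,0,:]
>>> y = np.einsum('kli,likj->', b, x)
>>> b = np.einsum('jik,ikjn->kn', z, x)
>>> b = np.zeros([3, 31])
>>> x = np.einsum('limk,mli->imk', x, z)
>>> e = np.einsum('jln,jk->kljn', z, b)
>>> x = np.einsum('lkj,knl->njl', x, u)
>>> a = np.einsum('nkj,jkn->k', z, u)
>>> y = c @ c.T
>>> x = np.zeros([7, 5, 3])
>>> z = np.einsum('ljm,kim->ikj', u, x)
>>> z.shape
(5, 7, 2)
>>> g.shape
(3, 2, 3)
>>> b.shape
(3, 31)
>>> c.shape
(2, 7)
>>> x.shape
(7, 5, 3)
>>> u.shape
(3, 2, 3)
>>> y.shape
(2, 2)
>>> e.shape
(31, 2, 3, 3)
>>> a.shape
(2,)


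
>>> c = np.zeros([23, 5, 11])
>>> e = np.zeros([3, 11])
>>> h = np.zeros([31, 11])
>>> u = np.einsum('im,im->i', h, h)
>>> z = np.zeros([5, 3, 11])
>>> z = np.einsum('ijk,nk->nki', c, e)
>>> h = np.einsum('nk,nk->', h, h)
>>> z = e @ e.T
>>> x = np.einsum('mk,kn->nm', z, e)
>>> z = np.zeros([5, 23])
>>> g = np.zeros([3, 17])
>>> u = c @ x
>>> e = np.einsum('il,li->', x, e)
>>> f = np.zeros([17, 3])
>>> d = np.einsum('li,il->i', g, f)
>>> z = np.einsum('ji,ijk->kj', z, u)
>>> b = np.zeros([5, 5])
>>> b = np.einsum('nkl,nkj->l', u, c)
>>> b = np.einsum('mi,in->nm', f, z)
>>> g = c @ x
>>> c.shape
(23, 5, 11)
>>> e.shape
()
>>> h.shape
()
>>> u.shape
(23, 5, 3)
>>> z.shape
(3, 5)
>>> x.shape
(11, 3)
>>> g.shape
(23, 5, 3)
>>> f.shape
(17, 3)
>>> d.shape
(17,)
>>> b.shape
(5, 17)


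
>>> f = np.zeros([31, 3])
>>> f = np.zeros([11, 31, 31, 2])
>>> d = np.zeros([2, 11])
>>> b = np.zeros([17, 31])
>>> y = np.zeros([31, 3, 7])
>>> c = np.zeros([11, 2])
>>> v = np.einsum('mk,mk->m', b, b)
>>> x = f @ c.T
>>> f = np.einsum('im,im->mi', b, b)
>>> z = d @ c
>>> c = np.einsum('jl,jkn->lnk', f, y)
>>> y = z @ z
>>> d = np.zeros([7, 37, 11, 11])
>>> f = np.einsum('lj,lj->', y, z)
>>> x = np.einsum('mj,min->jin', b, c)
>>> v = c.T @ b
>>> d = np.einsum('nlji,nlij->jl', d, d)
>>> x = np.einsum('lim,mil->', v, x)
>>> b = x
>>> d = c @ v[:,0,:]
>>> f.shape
()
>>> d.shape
(17, 7, 31)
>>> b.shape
()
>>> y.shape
(2, 2)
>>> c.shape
(17, 7, 3)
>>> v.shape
(3, 7, 31)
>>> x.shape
()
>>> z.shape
(2, 2)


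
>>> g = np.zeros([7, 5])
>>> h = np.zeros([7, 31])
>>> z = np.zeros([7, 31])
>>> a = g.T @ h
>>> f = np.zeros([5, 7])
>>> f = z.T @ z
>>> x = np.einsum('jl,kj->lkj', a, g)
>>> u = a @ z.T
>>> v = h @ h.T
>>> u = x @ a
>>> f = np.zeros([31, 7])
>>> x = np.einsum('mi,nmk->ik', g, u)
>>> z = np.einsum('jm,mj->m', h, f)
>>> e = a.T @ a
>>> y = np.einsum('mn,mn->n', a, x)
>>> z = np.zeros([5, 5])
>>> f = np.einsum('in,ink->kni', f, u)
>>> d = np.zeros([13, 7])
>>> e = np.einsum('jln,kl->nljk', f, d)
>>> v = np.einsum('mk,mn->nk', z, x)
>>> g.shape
(7, 5)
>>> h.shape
(7, 31)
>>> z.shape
(5, 5)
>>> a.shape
(5, 31)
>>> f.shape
(31, 7, 31)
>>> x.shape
(5, 31)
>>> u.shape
(31, 7, 31)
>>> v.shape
(31, 5)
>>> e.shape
(31, 7, 31, 13)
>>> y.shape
(31,)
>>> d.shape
(13, 7)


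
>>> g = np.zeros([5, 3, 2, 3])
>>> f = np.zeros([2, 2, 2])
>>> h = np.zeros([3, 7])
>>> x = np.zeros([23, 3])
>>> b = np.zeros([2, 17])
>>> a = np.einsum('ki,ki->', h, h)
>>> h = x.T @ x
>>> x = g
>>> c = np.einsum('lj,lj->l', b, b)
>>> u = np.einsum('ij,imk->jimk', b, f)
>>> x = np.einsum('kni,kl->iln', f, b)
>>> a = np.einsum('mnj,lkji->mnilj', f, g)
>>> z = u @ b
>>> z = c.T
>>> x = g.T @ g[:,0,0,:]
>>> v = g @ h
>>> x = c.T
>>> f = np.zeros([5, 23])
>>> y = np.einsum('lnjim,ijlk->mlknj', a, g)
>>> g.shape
(5, 3, 2, 3)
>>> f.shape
(5, 23)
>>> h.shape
(3, 3)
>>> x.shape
(2,)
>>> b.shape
(2, 17)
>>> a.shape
(2, 2, 3, 5, 2)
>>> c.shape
(2,)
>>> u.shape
(17, 2, 2, 2)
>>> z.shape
(2,)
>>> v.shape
(5, 3, 2, 3)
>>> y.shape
(2, 2, 3, 2, 3)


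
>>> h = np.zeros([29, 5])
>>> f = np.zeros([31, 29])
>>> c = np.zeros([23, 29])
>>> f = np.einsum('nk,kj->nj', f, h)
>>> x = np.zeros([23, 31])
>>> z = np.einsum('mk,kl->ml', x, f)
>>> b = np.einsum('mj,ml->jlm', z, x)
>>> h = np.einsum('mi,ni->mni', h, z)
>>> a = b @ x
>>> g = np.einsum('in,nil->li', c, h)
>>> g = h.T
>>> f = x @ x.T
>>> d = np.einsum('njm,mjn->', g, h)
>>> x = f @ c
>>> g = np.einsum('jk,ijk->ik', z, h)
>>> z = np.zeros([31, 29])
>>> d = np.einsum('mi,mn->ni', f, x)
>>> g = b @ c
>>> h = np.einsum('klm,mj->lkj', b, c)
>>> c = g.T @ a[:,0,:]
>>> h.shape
(31, 5, 29)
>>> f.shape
(23, 23)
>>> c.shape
(29, 31, 31)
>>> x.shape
(23, 29)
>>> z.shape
(31, 29)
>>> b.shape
(5, 31, 23)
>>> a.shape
(5, 31, 31)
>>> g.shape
(5, 31, 29)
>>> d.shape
(29, 23)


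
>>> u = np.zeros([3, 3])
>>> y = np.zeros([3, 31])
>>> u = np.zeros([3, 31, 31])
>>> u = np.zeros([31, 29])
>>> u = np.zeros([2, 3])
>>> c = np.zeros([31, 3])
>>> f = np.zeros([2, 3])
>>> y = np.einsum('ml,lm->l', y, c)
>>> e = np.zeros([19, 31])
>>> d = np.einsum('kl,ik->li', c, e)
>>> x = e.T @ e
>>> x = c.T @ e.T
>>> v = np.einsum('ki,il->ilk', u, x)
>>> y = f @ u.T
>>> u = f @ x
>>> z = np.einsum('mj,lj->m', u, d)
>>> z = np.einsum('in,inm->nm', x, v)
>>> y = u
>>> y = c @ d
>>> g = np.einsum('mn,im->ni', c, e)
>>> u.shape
(2, 19)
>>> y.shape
(31, 19)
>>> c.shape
(31, 3)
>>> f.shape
(2, 3)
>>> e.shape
(19, 31)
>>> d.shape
(3, 19)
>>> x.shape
(3, 19)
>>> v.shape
(3, 19, 2)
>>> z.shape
(19, 2)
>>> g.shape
(3, 19)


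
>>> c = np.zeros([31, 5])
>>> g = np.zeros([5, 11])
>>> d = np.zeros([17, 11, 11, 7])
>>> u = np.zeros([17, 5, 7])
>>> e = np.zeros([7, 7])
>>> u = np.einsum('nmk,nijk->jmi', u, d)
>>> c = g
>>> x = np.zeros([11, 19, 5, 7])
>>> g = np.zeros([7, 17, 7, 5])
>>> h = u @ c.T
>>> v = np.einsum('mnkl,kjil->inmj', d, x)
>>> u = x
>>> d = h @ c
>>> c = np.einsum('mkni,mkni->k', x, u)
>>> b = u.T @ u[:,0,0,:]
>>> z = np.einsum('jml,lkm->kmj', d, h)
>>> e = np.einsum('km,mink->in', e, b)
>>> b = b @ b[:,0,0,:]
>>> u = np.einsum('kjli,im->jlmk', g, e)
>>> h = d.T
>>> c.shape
(19,)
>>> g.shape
(7, 17, 7, 5)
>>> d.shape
(11, 5, 11)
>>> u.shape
(17, 7, 19, 7)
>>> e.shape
(5, 19)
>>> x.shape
(11, 19, 5, 7)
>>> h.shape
(11, 5, 11)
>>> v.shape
(5, 11, 17, 19)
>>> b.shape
(7, 5, 19, 7)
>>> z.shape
(5, 5, 11)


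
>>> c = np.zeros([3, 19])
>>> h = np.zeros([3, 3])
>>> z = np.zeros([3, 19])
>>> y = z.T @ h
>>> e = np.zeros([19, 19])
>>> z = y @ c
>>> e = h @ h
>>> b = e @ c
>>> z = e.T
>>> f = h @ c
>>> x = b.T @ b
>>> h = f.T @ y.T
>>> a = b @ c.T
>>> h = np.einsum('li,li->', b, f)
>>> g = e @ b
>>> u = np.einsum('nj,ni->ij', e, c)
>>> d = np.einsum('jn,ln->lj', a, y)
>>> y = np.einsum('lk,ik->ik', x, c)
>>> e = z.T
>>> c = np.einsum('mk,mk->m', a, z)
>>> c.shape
(3,)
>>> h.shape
()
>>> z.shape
(3, 3)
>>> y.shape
(3, 19)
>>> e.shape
(3, 3)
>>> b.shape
(3, 19)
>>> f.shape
(3, 19)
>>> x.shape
(19, 19)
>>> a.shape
(3, 3)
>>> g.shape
(3, 19)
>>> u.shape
(19, 3)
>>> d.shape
(19, 3)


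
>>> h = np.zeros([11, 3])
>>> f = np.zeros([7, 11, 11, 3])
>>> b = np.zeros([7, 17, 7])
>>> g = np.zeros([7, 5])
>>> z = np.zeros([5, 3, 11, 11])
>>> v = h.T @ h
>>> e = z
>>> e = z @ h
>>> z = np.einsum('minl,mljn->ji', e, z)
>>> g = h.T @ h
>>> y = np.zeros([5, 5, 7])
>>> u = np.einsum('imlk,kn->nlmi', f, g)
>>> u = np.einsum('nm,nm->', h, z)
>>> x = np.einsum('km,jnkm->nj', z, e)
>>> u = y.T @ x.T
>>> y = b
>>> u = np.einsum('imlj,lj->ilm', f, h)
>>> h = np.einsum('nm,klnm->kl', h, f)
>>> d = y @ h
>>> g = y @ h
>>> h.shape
(7, 11)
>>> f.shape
(7, 11, 11, 3)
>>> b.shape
(7, 17, 7)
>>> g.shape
(7, 17, 11)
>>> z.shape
(11, 3)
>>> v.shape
(3, 3)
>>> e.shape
(5, 3, 11, 3)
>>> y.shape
(7, 17, 7)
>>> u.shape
(7, 11, 11)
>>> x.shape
(3, 5)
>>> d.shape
(7, 17, 11)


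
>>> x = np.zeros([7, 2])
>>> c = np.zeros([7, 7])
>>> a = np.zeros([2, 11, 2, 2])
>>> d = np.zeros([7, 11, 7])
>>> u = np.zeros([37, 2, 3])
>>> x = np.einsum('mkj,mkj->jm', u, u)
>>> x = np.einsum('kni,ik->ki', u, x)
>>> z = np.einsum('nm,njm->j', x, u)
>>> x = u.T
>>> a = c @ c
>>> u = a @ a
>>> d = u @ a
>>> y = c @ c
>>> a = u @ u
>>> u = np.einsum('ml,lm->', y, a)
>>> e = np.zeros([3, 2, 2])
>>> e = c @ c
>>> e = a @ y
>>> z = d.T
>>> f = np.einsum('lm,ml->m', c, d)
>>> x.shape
(3, 2, 37)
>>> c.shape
(7, 7)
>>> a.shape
(7, 7)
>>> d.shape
(7, 7)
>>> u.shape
()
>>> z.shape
(7, 7)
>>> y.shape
(7, 7)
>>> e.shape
(7, 7)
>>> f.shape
(7,)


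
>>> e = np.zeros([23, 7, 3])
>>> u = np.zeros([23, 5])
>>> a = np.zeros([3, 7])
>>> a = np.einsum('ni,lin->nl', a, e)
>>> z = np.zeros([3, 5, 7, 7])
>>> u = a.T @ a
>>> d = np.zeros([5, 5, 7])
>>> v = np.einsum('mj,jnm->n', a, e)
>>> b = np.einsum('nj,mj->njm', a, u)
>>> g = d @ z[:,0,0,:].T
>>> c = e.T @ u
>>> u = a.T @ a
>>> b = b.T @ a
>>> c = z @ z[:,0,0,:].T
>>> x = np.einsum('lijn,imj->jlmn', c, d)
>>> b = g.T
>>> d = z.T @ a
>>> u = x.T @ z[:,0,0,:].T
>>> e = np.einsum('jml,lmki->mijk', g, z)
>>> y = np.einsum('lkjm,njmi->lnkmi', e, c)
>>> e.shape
(5, 7, 5, 7)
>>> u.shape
(3, 5, 3, 3)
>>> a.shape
(3, 23)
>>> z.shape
(3, 5, 7, 7)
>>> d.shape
(7, 7, 5, 23)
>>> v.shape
(7,)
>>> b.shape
(3, 5, 5)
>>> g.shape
(5, 5, 3)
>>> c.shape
(3, 5, 7, 3)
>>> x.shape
(7, 3, 5, 3)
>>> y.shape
(5, 3, 7, 7, 3)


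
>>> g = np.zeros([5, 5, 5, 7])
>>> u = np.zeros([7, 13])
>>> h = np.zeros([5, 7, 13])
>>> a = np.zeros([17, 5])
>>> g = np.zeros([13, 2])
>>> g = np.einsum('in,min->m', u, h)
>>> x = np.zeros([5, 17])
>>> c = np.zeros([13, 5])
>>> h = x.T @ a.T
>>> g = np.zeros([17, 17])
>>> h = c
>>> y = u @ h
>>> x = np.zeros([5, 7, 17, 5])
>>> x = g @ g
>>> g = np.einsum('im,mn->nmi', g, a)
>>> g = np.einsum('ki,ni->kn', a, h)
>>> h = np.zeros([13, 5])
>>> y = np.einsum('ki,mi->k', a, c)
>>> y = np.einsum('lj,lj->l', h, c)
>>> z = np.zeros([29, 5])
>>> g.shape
(17, 13)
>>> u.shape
(7, 13)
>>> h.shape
(13, 5)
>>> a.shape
(17, 5)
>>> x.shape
(17, 17)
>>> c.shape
(13, 5)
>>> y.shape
(13,)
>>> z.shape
(29, 5)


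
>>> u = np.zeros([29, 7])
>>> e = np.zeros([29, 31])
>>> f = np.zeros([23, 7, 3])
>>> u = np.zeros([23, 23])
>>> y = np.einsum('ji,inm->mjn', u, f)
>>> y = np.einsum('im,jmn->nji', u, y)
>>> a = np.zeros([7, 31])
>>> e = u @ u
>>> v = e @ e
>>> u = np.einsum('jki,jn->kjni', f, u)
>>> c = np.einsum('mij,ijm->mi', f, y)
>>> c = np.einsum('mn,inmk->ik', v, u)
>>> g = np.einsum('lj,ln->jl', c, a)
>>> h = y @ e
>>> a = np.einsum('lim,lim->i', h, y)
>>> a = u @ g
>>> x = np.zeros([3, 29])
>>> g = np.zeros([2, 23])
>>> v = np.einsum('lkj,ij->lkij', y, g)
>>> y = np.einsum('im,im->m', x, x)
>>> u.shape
(7, 23, 23, 3)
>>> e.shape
(23, 23)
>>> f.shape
(23, 7, 3)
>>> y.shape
(29,)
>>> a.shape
(7, 23, 23, 7)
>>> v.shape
(7, 3, 2, 23)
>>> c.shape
(7, 3)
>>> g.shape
(2, 23)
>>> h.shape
(7, 3, 23)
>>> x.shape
(3, 29)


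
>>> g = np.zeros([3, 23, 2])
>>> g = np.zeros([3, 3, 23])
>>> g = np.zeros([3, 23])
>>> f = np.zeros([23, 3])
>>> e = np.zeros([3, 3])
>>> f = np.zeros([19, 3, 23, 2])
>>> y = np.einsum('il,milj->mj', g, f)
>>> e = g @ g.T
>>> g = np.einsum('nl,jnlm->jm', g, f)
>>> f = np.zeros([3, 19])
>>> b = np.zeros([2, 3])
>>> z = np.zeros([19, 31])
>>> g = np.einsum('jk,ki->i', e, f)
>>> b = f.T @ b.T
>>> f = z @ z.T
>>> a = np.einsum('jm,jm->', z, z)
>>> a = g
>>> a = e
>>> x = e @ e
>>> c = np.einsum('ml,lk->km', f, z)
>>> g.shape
(19,)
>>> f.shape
(19, 19)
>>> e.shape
(3, 3)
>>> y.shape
(19, 2)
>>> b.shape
(19, 2)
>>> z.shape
(19, 31)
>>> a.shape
(3, 3)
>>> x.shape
(3, 3)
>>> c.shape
(31, 19)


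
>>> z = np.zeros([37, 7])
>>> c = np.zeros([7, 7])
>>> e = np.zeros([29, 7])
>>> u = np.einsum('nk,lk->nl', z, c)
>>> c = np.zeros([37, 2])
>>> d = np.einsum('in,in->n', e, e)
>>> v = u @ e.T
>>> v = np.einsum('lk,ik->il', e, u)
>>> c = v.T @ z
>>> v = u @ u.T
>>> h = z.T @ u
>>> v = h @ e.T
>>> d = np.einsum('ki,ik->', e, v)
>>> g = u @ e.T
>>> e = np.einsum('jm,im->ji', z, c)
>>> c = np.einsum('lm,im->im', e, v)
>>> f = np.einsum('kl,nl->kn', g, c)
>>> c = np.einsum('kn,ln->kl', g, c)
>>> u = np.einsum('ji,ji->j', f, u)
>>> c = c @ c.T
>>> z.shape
(37, 7)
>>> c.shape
(37, 37)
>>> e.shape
(37, 29)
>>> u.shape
(37,)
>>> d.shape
()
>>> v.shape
(7, 29)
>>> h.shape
(7, 7)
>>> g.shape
(37, 29)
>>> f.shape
(37, 7)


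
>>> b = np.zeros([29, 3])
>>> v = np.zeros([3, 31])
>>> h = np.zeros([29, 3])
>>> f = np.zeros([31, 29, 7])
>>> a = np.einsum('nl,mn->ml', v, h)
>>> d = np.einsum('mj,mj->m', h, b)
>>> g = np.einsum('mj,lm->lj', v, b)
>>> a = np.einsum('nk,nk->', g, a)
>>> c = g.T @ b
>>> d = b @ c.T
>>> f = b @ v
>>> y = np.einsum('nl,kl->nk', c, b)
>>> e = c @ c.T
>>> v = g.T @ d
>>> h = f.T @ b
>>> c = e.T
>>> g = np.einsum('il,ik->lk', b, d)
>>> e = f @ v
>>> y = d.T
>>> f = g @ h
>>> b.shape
(29, 3)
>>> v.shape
(31, 31)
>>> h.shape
(31, 3)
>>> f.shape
(3, 3)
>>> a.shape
()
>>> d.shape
(29, 31)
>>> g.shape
(3, 31)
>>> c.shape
(31, 31)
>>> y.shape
(31, 29)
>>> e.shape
(29, 31)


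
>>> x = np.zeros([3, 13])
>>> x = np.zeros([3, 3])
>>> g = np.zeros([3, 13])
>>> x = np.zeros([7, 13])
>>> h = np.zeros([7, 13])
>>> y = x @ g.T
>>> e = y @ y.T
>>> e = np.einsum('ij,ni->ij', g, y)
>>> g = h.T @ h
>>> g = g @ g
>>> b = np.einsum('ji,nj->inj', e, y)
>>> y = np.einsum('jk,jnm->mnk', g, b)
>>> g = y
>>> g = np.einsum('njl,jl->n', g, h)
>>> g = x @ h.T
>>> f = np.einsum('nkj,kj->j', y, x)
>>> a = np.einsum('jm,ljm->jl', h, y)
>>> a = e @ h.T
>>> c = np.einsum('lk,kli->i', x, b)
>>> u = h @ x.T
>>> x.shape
(7, 13)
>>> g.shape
(7, 7)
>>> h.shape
(7, 13)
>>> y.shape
(3, 7, 13)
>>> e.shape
(3, 13)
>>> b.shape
(13, 7, 3)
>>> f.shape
(13,)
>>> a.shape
(3, 7)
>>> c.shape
(3,)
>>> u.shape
(7, 7)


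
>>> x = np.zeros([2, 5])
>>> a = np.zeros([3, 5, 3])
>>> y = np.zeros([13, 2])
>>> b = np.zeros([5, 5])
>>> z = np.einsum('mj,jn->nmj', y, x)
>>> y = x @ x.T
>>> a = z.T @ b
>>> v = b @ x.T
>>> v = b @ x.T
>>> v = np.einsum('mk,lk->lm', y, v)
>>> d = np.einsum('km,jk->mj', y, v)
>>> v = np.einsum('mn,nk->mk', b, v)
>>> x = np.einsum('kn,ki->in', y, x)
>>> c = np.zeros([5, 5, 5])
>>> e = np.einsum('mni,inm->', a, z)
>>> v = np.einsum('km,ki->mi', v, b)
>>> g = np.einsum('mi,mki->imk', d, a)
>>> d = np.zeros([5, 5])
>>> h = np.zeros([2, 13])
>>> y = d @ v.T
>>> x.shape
(5, 2)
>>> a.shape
(2, 13, 5)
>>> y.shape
(5, 2)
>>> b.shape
(5, 5)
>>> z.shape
(5, 13, 2)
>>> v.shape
(2, 5)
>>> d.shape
(5, 5)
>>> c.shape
(5, 5, 5)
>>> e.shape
()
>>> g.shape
(5, 2, 13)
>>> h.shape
(2, 13)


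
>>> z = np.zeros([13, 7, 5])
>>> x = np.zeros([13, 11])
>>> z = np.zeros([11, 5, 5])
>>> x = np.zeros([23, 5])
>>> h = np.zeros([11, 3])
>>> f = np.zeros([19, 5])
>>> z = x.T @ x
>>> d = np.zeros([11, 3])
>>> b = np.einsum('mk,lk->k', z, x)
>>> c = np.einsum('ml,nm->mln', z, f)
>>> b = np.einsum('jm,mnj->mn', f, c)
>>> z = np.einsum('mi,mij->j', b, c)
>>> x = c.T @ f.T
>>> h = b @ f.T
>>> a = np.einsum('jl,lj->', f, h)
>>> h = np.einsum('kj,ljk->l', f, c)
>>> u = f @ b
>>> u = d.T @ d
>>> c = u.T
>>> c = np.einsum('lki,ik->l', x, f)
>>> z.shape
(19,)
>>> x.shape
(19, 5, 19)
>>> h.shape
(5,)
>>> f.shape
(19, 5)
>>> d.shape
(11, 3)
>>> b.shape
(5, 5)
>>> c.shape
(19,)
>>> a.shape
()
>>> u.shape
(3, 3)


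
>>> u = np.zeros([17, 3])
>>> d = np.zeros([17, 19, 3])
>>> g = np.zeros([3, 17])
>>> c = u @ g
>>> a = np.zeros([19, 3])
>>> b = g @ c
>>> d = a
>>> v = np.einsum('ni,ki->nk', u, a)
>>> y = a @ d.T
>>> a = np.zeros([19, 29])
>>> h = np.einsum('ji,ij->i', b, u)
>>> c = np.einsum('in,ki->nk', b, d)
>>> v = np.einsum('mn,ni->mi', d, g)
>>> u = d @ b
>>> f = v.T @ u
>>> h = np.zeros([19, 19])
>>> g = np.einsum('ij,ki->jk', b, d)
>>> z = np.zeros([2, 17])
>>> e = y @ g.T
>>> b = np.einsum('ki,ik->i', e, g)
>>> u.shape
(19, 17)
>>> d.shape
(19, 3)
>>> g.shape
(17, 19)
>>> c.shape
(17, 19)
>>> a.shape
(19, 29)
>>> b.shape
(17,)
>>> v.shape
(19, 17)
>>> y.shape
(19, 19)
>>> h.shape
(19, 19)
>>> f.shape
(17, 17)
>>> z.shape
(2, 17)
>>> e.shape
(19, 17)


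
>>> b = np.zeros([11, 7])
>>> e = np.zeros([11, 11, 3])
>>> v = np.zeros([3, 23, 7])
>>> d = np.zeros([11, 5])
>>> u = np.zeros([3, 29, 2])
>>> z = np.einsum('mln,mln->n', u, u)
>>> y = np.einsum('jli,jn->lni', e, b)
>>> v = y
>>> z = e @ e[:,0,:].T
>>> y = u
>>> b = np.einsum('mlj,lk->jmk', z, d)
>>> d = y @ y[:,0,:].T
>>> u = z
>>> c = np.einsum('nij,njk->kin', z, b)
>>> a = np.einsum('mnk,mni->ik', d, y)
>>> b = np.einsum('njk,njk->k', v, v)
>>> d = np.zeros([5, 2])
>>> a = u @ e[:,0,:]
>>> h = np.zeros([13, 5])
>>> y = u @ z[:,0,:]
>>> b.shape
(3,)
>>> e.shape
(11, 11, 3)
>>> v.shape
(11, 7, 3)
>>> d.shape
(5, 2)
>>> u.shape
(11, 11, 11)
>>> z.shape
(11, 11, 11)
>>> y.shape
(11, 11, 11)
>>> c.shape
(5, 11, 11)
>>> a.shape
(11, 11, 3)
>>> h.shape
(13, 5)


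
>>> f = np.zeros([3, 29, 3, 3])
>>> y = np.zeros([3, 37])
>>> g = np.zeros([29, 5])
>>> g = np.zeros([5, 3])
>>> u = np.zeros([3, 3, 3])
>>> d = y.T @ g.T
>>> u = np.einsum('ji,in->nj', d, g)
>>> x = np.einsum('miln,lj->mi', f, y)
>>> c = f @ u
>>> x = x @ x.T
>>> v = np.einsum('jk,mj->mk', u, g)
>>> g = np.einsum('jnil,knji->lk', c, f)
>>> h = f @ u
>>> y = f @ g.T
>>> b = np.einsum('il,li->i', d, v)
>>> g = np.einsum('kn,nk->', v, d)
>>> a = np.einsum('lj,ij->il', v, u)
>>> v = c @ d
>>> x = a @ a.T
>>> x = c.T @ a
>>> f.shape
(3, 29, 3, 3)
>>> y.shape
(3, 29, 3, 37)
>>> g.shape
()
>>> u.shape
(3, 37)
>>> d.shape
(37, 5)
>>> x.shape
(37, 3, 29, 5)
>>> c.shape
(3, 29, 3, 37)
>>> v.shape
(3, 29, 3, 5)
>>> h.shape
(3, 29, 3, 37)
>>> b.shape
(37,)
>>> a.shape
(3, 5)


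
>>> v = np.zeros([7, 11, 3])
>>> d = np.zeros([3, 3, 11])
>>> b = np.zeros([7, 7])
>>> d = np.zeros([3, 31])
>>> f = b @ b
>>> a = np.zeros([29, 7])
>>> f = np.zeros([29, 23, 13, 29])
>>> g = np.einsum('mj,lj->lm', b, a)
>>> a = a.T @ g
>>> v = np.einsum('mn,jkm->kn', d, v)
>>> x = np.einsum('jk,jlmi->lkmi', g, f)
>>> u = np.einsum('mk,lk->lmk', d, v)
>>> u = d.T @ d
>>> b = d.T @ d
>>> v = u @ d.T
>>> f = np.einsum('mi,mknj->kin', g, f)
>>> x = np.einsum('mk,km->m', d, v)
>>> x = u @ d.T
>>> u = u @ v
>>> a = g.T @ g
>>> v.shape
(31, 3)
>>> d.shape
(3, 31)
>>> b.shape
(31, 31)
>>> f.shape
(23, 7, 13)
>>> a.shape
(7, 7)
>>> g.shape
(29, 7)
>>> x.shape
(31, 3)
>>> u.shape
(31, 3)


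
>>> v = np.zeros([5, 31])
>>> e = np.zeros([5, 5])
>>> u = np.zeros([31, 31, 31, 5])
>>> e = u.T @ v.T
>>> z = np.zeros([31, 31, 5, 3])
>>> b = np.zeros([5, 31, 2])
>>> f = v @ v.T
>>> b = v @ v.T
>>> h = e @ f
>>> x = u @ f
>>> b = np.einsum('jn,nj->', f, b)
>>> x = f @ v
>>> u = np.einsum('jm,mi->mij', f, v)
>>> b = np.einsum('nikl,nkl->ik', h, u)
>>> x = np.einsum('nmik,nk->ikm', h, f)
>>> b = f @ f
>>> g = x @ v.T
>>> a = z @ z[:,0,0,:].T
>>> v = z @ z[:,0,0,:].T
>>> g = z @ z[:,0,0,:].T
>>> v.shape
(31, 31, 5, 31)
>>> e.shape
(5, 31, 31, 5)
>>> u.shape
(5, 31, 5)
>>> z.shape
(31, 31, 5, 3)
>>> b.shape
(5, 5)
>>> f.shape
(5, 5)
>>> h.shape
(5, 31, 31, 5)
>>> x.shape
(31, 5, 31)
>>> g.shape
(31, 31, 5, 31)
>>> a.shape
(31, 31, 5, 31)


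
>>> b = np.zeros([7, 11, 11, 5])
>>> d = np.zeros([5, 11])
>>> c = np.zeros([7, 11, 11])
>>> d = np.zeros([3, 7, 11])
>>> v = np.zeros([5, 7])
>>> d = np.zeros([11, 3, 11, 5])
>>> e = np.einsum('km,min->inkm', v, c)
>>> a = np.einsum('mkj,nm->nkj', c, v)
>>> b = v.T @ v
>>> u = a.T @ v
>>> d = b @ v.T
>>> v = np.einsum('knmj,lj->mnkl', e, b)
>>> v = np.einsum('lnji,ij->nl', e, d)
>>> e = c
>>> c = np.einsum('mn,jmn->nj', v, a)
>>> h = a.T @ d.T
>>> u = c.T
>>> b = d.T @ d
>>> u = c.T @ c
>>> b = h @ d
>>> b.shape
(11, 11, 5)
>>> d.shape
(7, 5)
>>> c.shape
(11, 5)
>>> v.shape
(11, 11)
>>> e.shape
(7, 11, 11)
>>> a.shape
(5, 11, 11)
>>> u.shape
(5, 5)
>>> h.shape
(11, 11, 7)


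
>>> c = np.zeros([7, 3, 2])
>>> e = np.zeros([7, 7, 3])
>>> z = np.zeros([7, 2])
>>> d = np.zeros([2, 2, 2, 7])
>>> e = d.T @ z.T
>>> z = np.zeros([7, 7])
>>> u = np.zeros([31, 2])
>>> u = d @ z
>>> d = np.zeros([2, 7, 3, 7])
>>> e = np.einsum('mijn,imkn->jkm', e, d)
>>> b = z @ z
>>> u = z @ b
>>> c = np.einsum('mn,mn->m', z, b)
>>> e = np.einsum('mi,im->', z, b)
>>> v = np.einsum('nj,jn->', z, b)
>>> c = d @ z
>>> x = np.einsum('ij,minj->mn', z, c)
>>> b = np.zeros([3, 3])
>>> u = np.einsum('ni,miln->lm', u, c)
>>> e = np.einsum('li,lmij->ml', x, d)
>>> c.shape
(2, 7, 3, 7)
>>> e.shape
(7, 2)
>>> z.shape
(7, 7)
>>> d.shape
(2, 7, 3, 7)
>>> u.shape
(3, 2)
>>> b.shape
(3, 3)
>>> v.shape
()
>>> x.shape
(2, 3)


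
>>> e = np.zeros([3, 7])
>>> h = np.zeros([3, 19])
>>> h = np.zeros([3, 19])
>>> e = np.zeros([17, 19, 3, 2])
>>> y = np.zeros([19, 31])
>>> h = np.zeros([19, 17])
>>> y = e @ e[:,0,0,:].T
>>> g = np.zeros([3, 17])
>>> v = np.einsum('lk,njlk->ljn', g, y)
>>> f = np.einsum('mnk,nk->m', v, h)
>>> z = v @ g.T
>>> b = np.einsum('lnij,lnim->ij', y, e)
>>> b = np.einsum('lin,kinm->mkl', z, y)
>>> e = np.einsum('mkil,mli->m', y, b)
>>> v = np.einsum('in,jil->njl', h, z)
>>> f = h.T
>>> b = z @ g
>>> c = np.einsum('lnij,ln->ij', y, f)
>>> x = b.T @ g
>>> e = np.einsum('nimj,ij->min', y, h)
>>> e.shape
(3, 19, 17)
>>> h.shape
(19, 17)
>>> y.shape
(17, 19, 3, 17)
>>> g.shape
(3, 17)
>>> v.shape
(17, 3, 3)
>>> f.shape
(17, 19)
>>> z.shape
(3, 19, 3)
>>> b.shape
(3, 19, 17)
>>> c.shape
(3, 17)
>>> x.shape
(17, 19, 17)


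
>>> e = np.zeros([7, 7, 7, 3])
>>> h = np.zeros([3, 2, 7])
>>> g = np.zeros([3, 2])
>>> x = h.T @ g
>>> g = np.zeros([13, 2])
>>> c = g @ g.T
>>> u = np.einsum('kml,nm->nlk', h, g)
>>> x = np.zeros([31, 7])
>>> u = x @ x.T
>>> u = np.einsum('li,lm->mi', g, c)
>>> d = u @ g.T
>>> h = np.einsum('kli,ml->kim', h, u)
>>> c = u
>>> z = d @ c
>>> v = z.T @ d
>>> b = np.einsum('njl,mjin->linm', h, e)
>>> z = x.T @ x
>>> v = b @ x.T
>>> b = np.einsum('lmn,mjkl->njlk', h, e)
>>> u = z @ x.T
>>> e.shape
(7, 7, 7, 3)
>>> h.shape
(3, 7, 13)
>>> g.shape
(13, 2)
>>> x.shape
(31, 7)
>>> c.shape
(13, 2)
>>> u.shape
(7, 31)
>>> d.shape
(13, 13)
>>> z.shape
(7, 7)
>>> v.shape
(13, 7, 3, 31)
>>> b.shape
(13, 7, 3, 7)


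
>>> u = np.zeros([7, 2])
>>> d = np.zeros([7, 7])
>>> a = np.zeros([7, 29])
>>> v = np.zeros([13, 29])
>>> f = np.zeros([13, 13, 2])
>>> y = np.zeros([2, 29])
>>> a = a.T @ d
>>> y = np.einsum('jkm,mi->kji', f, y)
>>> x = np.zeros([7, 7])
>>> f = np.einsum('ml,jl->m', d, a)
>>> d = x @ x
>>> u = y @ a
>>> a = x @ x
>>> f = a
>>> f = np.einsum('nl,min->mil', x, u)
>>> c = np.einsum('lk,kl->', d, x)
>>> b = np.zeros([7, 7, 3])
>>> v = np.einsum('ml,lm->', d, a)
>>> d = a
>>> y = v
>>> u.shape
(13, 13, 7)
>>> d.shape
(7, 7)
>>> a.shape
(7, 7)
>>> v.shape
()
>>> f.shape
(13, 13, 7)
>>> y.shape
()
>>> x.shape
(7, 7)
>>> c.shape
()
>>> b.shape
(7, 7, 3)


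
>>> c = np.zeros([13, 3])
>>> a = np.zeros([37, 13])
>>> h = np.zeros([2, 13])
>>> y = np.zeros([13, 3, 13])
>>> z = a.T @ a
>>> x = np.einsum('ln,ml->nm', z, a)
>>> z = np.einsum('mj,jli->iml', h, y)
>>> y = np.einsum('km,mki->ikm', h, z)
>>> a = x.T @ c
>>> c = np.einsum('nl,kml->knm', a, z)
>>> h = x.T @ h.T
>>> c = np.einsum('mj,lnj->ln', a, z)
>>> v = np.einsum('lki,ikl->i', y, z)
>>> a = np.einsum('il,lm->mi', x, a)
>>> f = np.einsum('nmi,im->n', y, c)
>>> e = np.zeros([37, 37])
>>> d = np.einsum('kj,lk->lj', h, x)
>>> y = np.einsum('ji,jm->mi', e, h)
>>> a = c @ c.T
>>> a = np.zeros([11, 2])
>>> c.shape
(13, 2)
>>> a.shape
(11, 2)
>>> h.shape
(37, 2)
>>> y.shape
(2, 37)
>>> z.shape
(13, 2, 3)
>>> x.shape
(13, 37)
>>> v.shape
(13,)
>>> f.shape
(3,)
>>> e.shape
(37, 37)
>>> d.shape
(13, 2)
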